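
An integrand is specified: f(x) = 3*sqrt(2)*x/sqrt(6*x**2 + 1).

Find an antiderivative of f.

An antiderivative is F(x) = sqrt(2)*sqrt(6*x**2 + 1)/2.

The substitution u = 3*x**2 + 1/2 works: f is exactly (dF/du)*(du/dx) for that inner function.
Check: d/dx[sqrt(2)*sqrt(6*x**2 + 1)/2] = 3*sqrt(2)*x/sqrt(6*x**2 + 1) = f(x).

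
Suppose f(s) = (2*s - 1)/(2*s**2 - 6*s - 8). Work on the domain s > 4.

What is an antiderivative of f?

Factor the denominator (2*(s - 4)*(s + 1)) and decompose: f = 3/(10*(s + 1)) + 7/(10*(s - 4)); each piece integrates to a log, atan, or power term.
Check: d/ds[(7*log(s - 4) + 3*log(s + 1))/10] = (2*s - 1)/(2*s**2 - 6*s - 8) = f(s).

An antiderivative is F(s) = (7*log(s - 4) + 3*log(s + 1))/10.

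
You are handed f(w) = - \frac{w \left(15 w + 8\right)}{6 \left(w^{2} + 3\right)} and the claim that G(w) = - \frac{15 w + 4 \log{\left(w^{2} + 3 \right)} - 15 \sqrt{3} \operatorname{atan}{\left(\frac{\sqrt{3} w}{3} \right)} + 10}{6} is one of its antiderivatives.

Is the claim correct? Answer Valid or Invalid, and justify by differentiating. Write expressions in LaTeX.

d/dw[G] = \frac{- 15 w^{2} - 8 w}{6 w^{2} + 18}
This equals f(w) exactly, so the claim holds.

Valid: G'(w) = f(w).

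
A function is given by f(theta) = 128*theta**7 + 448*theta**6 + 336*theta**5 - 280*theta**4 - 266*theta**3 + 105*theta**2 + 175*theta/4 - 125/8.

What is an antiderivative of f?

An antiderivative is F(theta) = (-2*theta**2 - 2*theta + 5/4)**4.

f matches the chain-rule pattern g'(h)*h' with inner function h(theta) = -2*theta**2 - 2*theta + 5/4; substituting u = h(theta) collapses the integral.
Check: d/dtheta[(-2*theta**2 - 2*theta + 5/4)**4] = 128*theta**7 + 448*theta**6 + 336*theta**5 - 280*theta**4 - 266*theta**3 + 105*theta**2 + 175*theta/4 - 125/8 = f(theta).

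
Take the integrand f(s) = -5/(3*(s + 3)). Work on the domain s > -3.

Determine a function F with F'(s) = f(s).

An antiderivative is F(s) = -5*log(2*s + 6)/3.

A candidate is checked by its d/ds: the result must match f(s).
Check: d/ds[-5*log(2*s + 6)/3] = -5/(3*s + 9), which equals f(s).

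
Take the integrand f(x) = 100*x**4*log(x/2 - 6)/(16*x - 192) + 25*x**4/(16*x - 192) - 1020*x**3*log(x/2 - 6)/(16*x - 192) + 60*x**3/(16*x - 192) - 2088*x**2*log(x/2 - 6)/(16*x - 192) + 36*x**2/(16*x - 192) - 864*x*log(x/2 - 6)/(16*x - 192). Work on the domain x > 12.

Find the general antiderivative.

F(x) = x**2*(5*x + 6)**2*log(x/2 - 6)/16 + C

f has the shape u'v + uv' for u = (5*x**2/4 + 3*x/2)**2 and v = log(x/2 - 6) — it is the derivative of the product u*v.
Check: d/dx[x**2*(5*x + 6)**2*log(x/2 - 6)/16] = (100*x**4*log(x/2 - 6) + 25*x**4 - 1020*x**3*log(x/2 - 6) + 60*x**3 - 2088*x**2*log(x/2 - 6) + 36*x**2 - 864*x*log(x/2 - 6))/(16*x - 192), which equals f(x).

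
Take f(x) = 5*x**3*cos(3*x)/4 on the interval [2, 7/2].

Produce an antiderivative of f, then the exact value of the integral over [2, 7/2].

Since d/dx undoes antidifferentiation here, F'(x) = f(x) is required of F(x).
F(x) = 5*x**3*sin(3*x)/12 + 5*x**2*cos(3*x)/12 - 5*x*sin(3*x)/18 - 5*cos(3*x)/54 is an antiderivative of f.
Check: d/dx[5*x**3*sin(3*x)/12 + 5*x**2*cos(3*x)/12 - 5*x*sin(3*x)/18 - 5*cos(3*x)/54] = 5*x**3*cos(3*x)/4 = f(x).
F(7/2) = 4865*sin(21/2)/288 + 2165*cos(21/2)/432; F(2) = 25*sin(6)/9 + 85*cos(6)/54.
Integral = F(7/2) - F(2) = 4865*sin(21/2)/288 + 2165*cos(21/2)/432 - 85*cos(6)/54 - 25*sin(6)/9.

Antiderivative: F(x) = 5*x**3*sin(3*x)/12 + 5*x**2*cos(3*x)/12 - 5*x*sin(3*x)/18 - 5*cos(3*x)/54; value = 4865*sin(21/2)/288 + 2165*cos(21/2)/432 - 85*cos(6)/54 - 25*sin(6)/9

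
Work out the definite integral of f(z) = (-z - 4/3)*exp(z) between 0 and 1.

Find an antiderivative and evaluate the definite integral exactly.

Antiderivative: F(z) = -(3*z + 1)*exp(z)/3; value = 1/3 - 4*exp(1)/3

f has the shape u'v + uv' for u = -z - 1/3 and v = exp(z) — it is the derivative of the product u*v.
F(z) = -(3*z + 1)*exp(z)/3 is an antiderivative of f.
Check: d/dz[-(3*z + 1)*exp(z)/3] = -z*exp(z) - 4*exp(z)/3, which equals f(z).
F(1) = -4*exp(1)/3; F(0) = -1/3.
Integral = F(1) - F(0) = 1/3 - 4*exp(1)/3.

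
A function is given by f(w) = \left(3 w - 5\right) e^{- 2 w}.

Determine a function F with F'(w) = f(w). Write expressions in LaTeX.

An antiderivative is F(w) = - \frac{\left(6 w - 7\right) e^{- 2 w}}{4}.

Recognize the product-rule pattern: f = u'v + uv' with u = \frac{7}{4} - \frac{3 w}{2}, v = e^{- 2 w}, so integration by parts undoes it.
Check: d/dw[- \frac{\left(6 w - 7\right) e^{- 2 w}}{4}] = \left(3 w - 5\right) e^{- 2 w} = f(w).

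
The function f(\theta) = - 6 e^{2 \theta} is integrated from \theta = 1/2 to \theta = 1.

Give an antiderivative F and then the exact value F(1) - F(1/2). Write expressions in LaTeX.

Antiderivative: F(\theta) = - 3 e^{2 \theta}; value = - 3 e^{2} + 3 e

Differentiate the proposed F(\theta) back; it has to land on f(\theta) exactly.
F(\theta) = - 3 e^{2 \theta} is an antiderivative of f.
Check: d/d\theta[- 3 e^{2 \theta}] = - 6 e^{2 \theta} = f(\theta).
F(1) = - 3 e^{2}; F(1/2) = - 3 e.
Integral = F(1) - F(1/2) = - 3 e^{2} + 3 e.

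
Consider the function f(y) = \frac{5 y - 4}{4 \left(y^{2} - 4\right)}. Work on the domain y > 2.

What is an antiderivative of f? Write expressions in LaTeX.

An antiderivative is F(y) = \frac{3 \log{\left(y - 2 \right)} + 7 \log{\left(y + 2 \right)}}{8}.

Factor the denominator (4 \left(y - 2\right) \left(y + 2\right)) and decompose: f = \frac{7}{8 \left(y + 2\right)} + \frac{3}{8 \left(y - 2\right)}; each piece integrates to a log, atan, or power term.
Check: d/dy[\frac{3 \log{\left(y - 2 \right)} + 7 \log{\left(y + 2 \right)}}{8}] = \frac{5 y - 4}{4 y^{2} - 16}, which equals f(y).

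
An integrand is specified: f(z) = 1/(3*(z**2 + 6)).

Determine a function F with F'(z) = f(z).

An antiderivative is F(z) = sqrt(6)*atan(sqrt(6)*z/6)/18.

Whatever form F(z) takes, F'(z) = f(z) is non-negotiable.
Check: d/dz[sqrt(6)*atan(sqrt(6)*z/6)/18] = 1/(3*z**2 + 18), which equals f(z).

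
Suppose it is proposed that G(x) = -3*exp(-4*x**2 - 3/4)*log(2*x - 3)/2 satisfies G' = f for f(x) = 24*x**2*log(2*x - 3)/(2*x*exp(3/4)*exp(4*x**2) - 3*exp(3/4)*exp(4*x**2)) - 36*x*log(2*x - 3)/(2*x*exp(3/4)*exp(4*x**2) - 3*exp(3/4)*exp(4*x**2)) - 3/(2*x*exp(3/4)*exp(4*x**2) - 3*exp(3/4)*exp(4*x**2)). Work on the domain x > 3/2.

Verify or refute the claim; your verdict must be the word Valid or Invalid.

d/dx[G] = (24*x**2*log(2*x - 3) - 36*x*log(2*x - 3) - 3)/(2*x*exp(3/4)*exp(4*x**2) - 3*exp(3/4)*exp(4*x**2))
This equals f(x) exactly, so the claim holds.

Valid - differentiating G returns exactly f.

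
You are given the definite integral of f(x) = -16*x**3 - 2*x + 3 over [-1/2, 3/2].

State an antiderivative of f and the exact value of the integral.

Integrate term by term and add the pieces.
F(x) = -4*x**4 - x**2 + 3*x is an antiderivative of f.
Check: d/dx[-4*x**4 - x**2 + 3*x] = -16*x**3 - 2*x + 3 = f(x).
F(3/2) = -18; F(-1/2) = -2.
Integral = F(3/2) - F(-1/2) = -16.

Antiderivative: F(x) = -4*x**4 - x**2 + 3*x; value = -16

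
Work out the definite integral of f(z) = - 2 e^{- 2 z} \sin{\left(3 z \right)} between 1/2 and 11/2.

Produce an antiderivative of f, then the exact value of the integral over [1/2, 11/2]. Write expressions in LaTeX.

For F(z) to be correct the identity F'(z) - f(z) = 0 must hold.
F(z) = \frac{2 \left(2 \sin{\left(3 z \right)} + 3 \cos{\left(3 z \right)}\right) e^{- 2 z}}{13} is an antiderivative of f.
Check: d/dz[\frac{2 \left(2 \sin{\left(3 z \right)} + 3 \cos{\left(3 z \right)}\right) e^{- 2 z}}{13}] = - 2 e^{- 2 z} \sin{\left(3 z \right)} = f(z).
F(11/2) = \frac{6 \cos{\left(\frac{33}{2} \right)}}{13 e^{11}} + \frac{4 \sin{\left(\frac{33}{2} \right)}}{13 e^{11}}; F(1/2) = \frac{6 \cos{\left(\frac{3}{2} \right)}}{13 e} + \frac{4 \sin{\left(\frac{3}{2} \right)}}{13 e}.
Integral = F(11/2) - F(1/2) = - \frac{4 \sin{\left(\frac{3}{2} \right)}}{13 e} - \frac{6 \cos{\left(\frac{3}{2} \right)}}{13 e} + \frac{6 \cos{\left(\frac{33}{2} \right)}}{13 e^{11}} + \frac{4 \sin{\left(\frac{33}{2} \right)}}{13 e^{11}}.

Antiderivative: F(z) = \frac{2 \left(2 \sin{\left(3 z \right)} + 3 \cos{\left(3 z \right)}\right) e^{- 2 z}}{13}; value = - \frac{4 \sin{\left(\frac{3}{2} \right)}}{13 e} - \frac{6 \cos{\left(\frac{3}{2} \right)}}{13 e} + \frac{6 \cos{\left(\frac{33}{2} \right)}}{13 e^{11}} + \frac{4 \sin{\left(\frac{33}{2} \right)}}{13 e^{11}}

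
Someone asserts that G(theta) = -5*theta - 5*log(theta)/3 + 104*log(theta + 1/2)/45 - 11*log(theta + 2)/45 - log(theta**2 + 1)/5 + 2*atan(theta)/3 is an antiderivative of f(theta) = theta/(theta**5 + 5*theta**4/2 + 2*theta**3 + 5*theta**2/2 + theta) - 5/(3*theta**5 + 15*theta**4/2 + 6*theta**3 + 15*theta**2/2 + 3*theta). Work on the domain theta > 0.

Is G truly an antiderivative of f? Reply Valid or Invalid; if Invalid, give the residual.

d/dtheta[G] = (-30*theta**5 - 75*theta**4 - 60*theta**3 - 75*theta**2 - 24*theta - 10)/(6*theta**5 + 15*theta**4 + 12*theta**3 + 15*theta**2 + 6*theta)
d/dtheta[G] - f(theta) = -5 != 0.

Invalid: d/dtheta[G] - f = -5, which is not 0.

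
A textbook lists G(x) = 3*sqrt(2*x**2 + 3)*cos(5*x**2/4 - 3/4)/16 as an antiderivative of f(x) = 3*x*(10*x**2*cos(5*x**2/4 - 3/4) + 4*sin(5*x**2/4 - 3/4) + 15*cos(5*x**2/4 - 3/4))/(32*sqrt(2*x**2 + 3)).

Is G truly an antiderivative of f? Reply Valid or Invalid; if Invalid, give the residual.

Invalid: d/dx[G] - f = (-30*x**3*sin(5*x**2/4 - 3/4) - 30*x**3*cos(5*x**2/4 - 3/4) - 57*x*sin(5*x**2/4 - 3/4) - 33*x*cos(5*x**2/4 - 3/4))/(32*sqrt(2*x**2 + 3)), which is not 0.

d/dx[G] = (-30*x**3*sin(5*x**2/4 - 3/4) - 45*x*sin(5*x**2/4 - 3/4) + 12*x*cos(5*x**2/4 - 3/4))/(32*sqrt(2*x**2 + 3))
d/dx[G] - f(x) = (-30*x**3*sin(5*x**2/4 - 3/4) - 30*x**3*cos(5*x**2/4 - 3/4) - 57*x*sin(5*x**2/4 - 3/4) - 33*x*cos(5*x**2/4 - 3/4))/(32*sqrt(2*x**2 + 3)) != 0.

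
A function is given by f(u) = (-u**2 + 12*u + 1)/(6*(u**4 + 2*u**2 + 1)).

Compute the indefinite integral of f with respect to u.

Recognize the product-rule pattern: f = v'r + vr' with v = 1/(3*u**2 + 3), r = u/2 - 3, so integration by parts undoes it.
Check: d/du[(u/2 - 3)/(3*u**2 + 3)] = (-u**2 + 12*u + 1)/(6*u**4 + 12*u**2 + 6), which equals f(u).

F(u) = (u/2 - 3)/(3*u**2 + 3) + C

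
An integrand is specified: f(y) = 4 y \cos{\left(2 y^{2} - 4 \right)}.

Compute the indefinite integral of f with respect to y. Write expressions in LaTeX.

F(y) = \sin{\left(2 y^{2} - 4 \right)} + C

The substitution u = 2 y^{2} - 4 works: f is exactly (dF/du)*(du/dy) for that inner function.
Check: d/dy[\sin{\left(2 y^{2} - 4 \right)}] = 4 y \cos{\left(2 y^{2} - 4 \right)} = f(y).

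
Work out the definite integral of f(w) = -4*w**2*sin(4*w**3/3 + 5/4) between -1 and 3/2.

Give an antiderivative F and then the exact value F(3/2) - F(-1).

The substitution u = 4*w**3/3 + 5/4 works: f is exactly (dF/du)*(du/dw) for that inner function.
F(w) = cos(4*w**3/3 + 5/4) is an antiderivative of f.
Check: d/dw[cos(4*w**3/3 + 5/4)] = -4*w**2*sin(4*w**3/3 + 5/4) = f(w).
F(3/2) = cos(23/4); F(-1) = cos(1/12).
Integral = F(3/2) - F(-1) = -cos(1/12) + cos(23/4).

Antiderivative: F(w) = cos(4*w**3/3 + 5/4); value = -cos(1/12) + cos(23/4)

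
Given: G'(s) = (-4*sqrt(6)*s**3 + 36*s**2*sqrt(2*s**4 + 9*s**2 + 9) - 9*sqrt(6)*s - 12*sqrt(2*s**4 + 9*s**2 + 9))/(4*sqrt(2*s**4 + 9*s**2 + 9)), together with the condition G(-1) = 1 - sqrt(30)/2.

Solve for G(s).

G(s) = (12*s**3 - 12*s - sqrt(6)*sqrt(2*s**4 + 9*s**2 + 9) + 4)/4

A candidate passes only if d/ds[G] lands on the given G'(s) exactly.
A general antiderivative is 3*s**3 - 3*s - 3*sqrt(s**4/3 + 3*s**2/2 + 3/2)/2 + C.
The condition gives C = 1 - sqrt(30)/2 - (-sqrt(30)/2) = 1.
So G(s) = (12*s**3 - 12*s - sqrt(6)*sqrt(2*s**4 + 9*s**2 + 9) + 4)/4.
Check: d/ds[(12*s**3 - 12*s - sqrt(6)*sqrt(2*s**4 + 9*s**2 + 9) + 4)/4] = (-4*sqrt(6)*s**3 + 36*s**2*sqrt(2*s**4 + 9*s**2 + 9) - 9*sqrt(6)*s - 12*sqrt(2*s**4 + 9*s**2 + 9))/(4*sqrt(2*s**4 + 9*s**2 + 9)) = G'(s).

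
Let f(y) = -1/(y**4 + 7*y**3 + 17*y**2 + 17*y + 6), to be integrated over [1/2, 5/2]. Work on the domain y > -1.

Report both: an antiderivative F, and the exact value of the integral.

Antiderivative: F(y) = (3*y*log(y + 1) - 4*y*log(y + 2) + y*log(y + 3) + 3*log(y + 1) - 4*log(y + 2) + log(y + 3) + 2)/(4*(y + 1)); value = -log(9/2) - 3*log(3/2)/4 - 4/21 + log(11/2)/4 + log(7/2)/2 + log(5/2)

Factor the denominator ((y + 1)**2*(y + 2)*(y + 3)) and decompose: f = 1/(4*(y + 3)) - 1/(y + 2) + 3/(4*(y + 1)) - 1/(2*(y + 1)**2); each piece integrates to a log, atan, or power term.
F(y) = (3*y*log(y + 1) - 4*y*log(y + 2) + y*log(y + 3) + 3*log(y + 1) - 4*log(y + 2) + log(y + 3) + 2)/(4*(y + 1)) is an antiderivative of f.
Check: d/dy[(3*y*log(y + 1) - 4*y*log(y + 2) + y*log(y + 3) + 3*log(y + 1) - 4*log(y + 2) + log(y + 3) + 2)/(4*(y + 1))] = -1/(y**4 + 7*y**3 + 17*y**2 + 17*y + 6) = f(y).
F(5/2) = -log(9/2) + 1/7 + log(11/2)/4 + 3*log(7/2)/4; F(1/2) = -log(5/2) + 3*log(3/2)/4 + log(7/2)/4 + 1/3.
Integral = F(5/2) - F(1/2) = -log(9/2) - 3*log(3/2)/4 - 4/21 + log(11/2)/4 + log(7/2)/2 + log(5/2).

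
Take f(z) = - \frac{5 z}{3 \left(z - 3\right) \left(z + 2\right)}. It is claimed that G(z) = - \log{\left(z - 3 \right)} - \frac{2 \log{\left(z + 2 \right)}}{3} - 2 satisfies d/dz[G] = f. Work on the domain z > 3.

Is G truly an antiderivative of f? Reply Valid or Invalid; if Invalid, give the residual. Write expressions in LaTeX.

d/dz[G] = - \frac{5 z}{3 z^{2} - 3 z - 18}
This equals f(z) exactly, so the claim holds.

Valid - differentiating G returns exactly f.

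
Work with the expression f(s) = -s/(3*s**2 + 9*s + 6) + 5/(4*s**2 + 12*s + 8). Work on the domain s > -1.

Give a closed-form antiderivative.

Factor the denominator (12*(s + 1)*(s + 2)) and decompose: f = -23/(12*(s + 2)) + 19/(12*(s + 1)); each piece integrates to a log, atan, or power term.
Check: d/ds[19*log(s + 1)/12 - 23*log(s + 2)/12] = (15 - 4*s)/(12*s**2 + 36*s + 24), which equals f(s).

An antiderivative is F(s) = 19*log(s + 1)/12 - 23*log(s + 2)/12.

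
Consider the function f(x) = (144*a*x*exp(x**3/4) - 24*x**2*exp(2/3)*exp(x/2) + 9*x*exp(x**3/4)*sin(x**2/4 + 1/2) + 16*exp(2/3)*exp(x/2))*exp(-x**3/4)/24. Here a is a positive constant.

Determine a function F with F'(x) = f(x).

A candidate is checked by its d/dx: the result must match f(x).
Check: d/dx[(36*a*x**2 + 16*exp(-x**3/4 + x/2 + 2/3) - 9*cos(x**2/4 + 1/2))/12] = 6*a*x - x**2*exp(2/3)*exp(x/2)*exp(-x**3/4) + 3*x*sin(x**2/4 + 1/2)/8 + 2*exp(2/3)*exp(x/2)*exp(-x**3/4)/3, which equals f(x).

An antiderivative is F(x) = (36*a*x**2 + 16*exp(-x**3/4 + x/2 + 2/3) - 9*cos(x**2/4 + 1/2))/12.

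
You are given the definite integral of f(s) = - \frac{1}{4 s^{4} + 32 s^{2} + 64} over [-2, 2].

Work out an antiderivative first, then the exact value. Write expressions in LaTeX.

Since d/ds undoes antidifferentiation here, F'(s) = f(s) is required of F(s).
F(s) = - \frac{s^{2} \operatorname{atan}{\left(\frac{s}{2} \right)} + 2 s + 4 \operatorname{atan}{\left(\frac{s}{2} \right)}}{64 \left(s^{2} + 4\right)} is an antiderivative of f.
Check: d/ds[- \frac{s^{2} \operatorname{atan}{\left(\frac{s}{2} \right)} + 2 s + 4 \operatorname{atan}{\left(\frac{s}{2} \right)}}{64 \left(s^{2} + 4\right)}] = - \frac{1}{4 s^{4} + 32 s^{2} + 64} = f(s).
F(2) = - \frac{\pi}{256} - \frac{1}{128}; F(-2) = \frac{1}{128} + \frac{\pi}{256}.
Integral = F(2) - F(-2) = - \frac{\pi}{128} - \frac{1}{64}.

Antiderivative: F(s) = - \frac{s^{2} \operatorname{atan}{\left(\frac{s}{2} \right)} + 2 s + 4 \operatorname{atan}{\left(\frac{s}{2} \right)}}{64 \left(s^{2} + 4\right)}; value = - \frac{\pi}{128} - \frac{1}{64}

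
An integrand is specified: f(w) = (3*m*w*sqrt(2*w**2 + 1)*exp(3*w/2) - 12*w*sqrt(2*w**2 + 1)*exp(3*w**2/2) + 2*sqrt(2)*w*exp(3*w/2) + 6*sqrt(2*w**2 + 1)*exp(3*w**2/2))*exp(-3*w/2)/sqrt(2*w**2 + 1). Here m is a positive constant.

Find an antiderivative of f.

Recover f(w) by differentiating a candidate F(w); any mismatch rules it out.
Check: d/dw[(3*m*w**2 + 2*sqrt(2)*sqrt(2*w**2 + 1) - 8*exp(3*w**2/2 - 3*w/2))/2] = (3*m*w*sqrt(2*w**2 + 1) - 12*w*sqrt(2*w**2 + 1)*exp(-3*w/2)*exp(3*w**2/2) + 2*sqrt(2)*w + 6*sqrt(2*w**2 + 1)*exp(-3*w/2)*exp(3*w**2/2))/sqrt(2*w**2 + 1), which equals f(w).

An antiderivative is F(w) = (3*m*w**2 + 2*sqrt(2)*sqrt(2*w**2 + 1) - 8*exp(3*w**2/2 - 3*w/2))/2.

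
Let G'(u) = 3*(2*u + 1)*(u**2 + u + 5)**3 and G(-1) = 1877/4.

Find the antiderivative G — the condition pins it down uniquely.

G'(u) matches the chain-rule pattern g'(h)*h' with inner function h(u) = -u**2 - u - 5; substituting w = h(u) collapses the integral.
A general antiderivative is 3*(-u**2 - u - 5)**4/4 + C.
The condition gives C = 1877/4 - (1875/4) = 1/2.
So G(u) = (3*u**8 + 12*u**7 + 78*u**6 + 192*u**5 + 633*u**4 + 960*u**3 + 1950*u**2 + 1500*u + 1877)/4.
Check: d/du[(3*u**8 + 12*u**7 + 78*u**6 + 192*u**5 + 633*u**4 + 960*u**3 + 1950*u**2 + 1500*u + 1877)/4] = 6*u**7 + 21*u**6 + 117*u**5 + 240*u**4 + 633*u**3 + 720*u**2 + 975*u + 375, which equals G'(u).

G(u) = (3*u**8 + 12*u**7 + 78*u**6 + 192*u**5 + 633*u**4 + 960*u**3 + 1950*u**2 + 1500*u + 1877)/4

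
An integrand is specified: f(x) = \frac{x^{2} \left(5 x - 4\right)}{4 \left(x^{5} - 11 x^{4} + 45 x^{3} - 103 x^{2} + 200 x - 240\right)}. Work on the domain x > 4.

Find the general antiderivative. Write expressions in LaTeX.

F(x) = \frac{- 12224 \left(x - 4\right) \log{\left(x - 4 \right)} + 12474 \left(x - 4\right) \log{\left(x - 3 \right)} - 125 \left(x - 4\right) \log{\left(x^{2} + 5 \right)} - 242 \sqrt{5} \left(x - 4\right) \operatorname{atan}{\left(\frac{\sqrt{5} x}{5} \right)} - 21504}{7056 \left(x - 4\right)} + C

The denominator factors as 4 \left(x - 4\right)^{2} \left(x - 3\right) \left(x^{2} + 5\right); partial fractions split f into directly integrable pieces: - \frac{5 \left(25 x + 121\right)}{3528 \left(x^{2} + 5\right)} + \frac{99}{56 \left(x - 3\right)} - \frac{764}{441 \left(x - 4\right)} + \frac{64}{21 \left(x - 4\right)^{2}}.
Check: d/dx[\frac{- 12224 \left(x - 4\right) \log{\left(x - 4 \right)} + 12474 \left(x - 4\right) \log{\left(x - 3 \right)} - 125 \left(x - 4\right) \log{\left(x^{2} + 5 \right)} - 242 \sqrt{5} \left(x - 4\right) \operatorname{atan}{\left(\frac{\sqrt{5} x}{5} \right)} - 21504}{7056 \left(x - 4\right)}] = \frac{5 x^{3} - 4 x^{2}}{4 x^{5} - 44 x^{4} + 180 x^{3} - 412 x^{2} + 800 x - 960}, which equals f(x).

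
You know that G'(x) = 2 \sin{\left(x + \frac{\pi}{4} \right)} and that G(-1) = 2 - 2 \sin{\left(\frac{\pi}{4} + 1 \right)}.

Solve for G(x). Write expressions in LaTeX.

G(x) = 2 - 2 \cos{\left(x + \frac{\pi}{4} \right)}

Whatever form G(x) takes, its d/dx must return the stated G'(x).
A general antiderivative is - 2 \cos{\left(x + \frac{\pi}{4} \right)} + C.
The condition gives C = 2 - 2 \sin{\left(\frac{\pi}{4} + 1 \right)} - (- 2 \sin{\left(\frac{\pi}{4} + 1 \right)}) = 2.
So G(x) = 2 - 2 \cos{\left(x + \frac{\pi}{4} \right)}.
Check: d/dx[2 - 2 \cos{\left(x + \frac{\pi}{4} \right)}] = 2 \sin{\left(x + \frac{\pi}{4} \right)} = G'(x).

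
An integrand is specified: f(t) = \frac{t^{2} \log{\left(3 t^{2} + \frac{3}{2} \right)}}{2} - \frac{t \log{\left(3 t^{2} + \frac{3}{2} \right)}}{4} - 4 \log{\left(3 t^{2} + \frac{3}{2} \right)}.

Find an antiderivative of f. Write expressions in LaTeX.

Integrate term by term and add the pieces.
Check: d/dt[\frac{- 16 t^{3} + 18 t^{2} + 6 t \left(4 t^{2} - 3 t - 96\right) \log{\left(3 t^{2} + \frac{3}{2} \right)} + 1176 t - 9 \log{\left(t^{2} + \frac{1}{2} \right)} - 588 \sqrt{2} \operatorname{atan}{\left(\sqrt{2} t \right)}}{144}] = \frac{t^{2} \log{\left(t^{2} + \frac{1}{2} \right)}}{2} + \frac{t^{2} \log{\left(3 \right)}}{2} - \frac{t \log{\left(t^{2} + \frac{1}{2} \right)}}{4} - \frac{t \log{\left(3 \right)}}{4} - 4 \log{\left(t^{2} + \frac{1}{2} \right)} - 4 \log{\left(3 \right)}, which equals f(t).

An antiderivative is F(t) = \frac{- 16 t^{3} + 18 t^{2} + 6 t \left(4 t^{2} - 3 t - 96\right) \log{\left(3 t^{2} + \frac{3}{2} \right)} + 1176 t - 9 \log{\left(t^{2} + \frac{1}{2} \right)} - 588 \sqrt{2} \operatorname{atan}{\left(\sqrt{2} t \right)}}{144}.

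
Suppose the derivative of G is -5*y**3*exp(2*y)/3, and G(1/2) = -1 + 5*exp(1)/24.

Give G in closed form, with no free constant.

G(y) = -5*y**3*exp(2*y)/6 + 5*y**2*exp(2*y)/4 - 5*y*exp(2*y)/4 + 5*exp(2*y)/8 - 1

Recognize the product-rule pattern: G'(y) = u'v + uv' with u = -5*y**3/6 + 5*y**2/4 - 5*y/4 + 5/8, v = exp(2*y), so integration by parts undoes it.
A general antiderivative is (-20*y**3 + 30*y**2 - 30*y + 15)*exp(2*y)/24 + C.
The condition gives C = -1 + 5*exp(1)/24 - (5*exp(1)/24) = -1.
So G(y) = -5*y**3*exp(2*y)/6 + 5*y**2*exp(2*y)/4 - 5*y*exp(2*y)/4 + 5*exp(2*y)/8 - 1.
Check: d/dy[-5*y**3*exp(2*y)/6 + 5*y**2*exp(2*y)/4 - 5*y*exp(2*y)/4 + 5*exp(2*y)/8 - 1] = -5*y**3*exp(2*y)/3 = G'(y).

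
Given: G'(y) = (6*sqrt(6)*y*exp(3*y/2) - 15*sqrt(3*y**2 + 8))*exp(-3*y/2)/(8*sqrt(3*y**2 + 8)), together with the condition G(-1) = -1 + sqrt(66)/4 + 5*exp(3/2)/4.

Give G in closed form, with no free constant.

G(y) = 3*sqrt(y**2/2 + 4/3)/2 - 1 + 5*exp(-3*y/2)/4

A candidate passes only if d/dy[G] lands on the given G'(y) exactly.
A general antiderivative is 3*sqrt(y**2/2 + 4/3)/2 + 5*exp(-3*y/2)/4 + C.
The condition gives C = -1 + sqrt(66)/4 + 5*exp(3/2)/4 - (sqrt(66)/4 + 5*exp(3/2)/4) = -1.
So G(y) = 3*sqrt(y**2/2 + 4/3)/2 - 1 + 5*exp(-3*y/2)/4.
Check: d/dy[3*sqrt(y**2/2 + 4/3)/2 - 1 + 5*exp(-3*y/2)/4] = (6*sqrt(6)*y*exp(3*y/2) - 15*sqrt(3*y**2 + 8))*exp(-3*y/2)/(8*sqrt(3*y**2 + 8)) = G'(y).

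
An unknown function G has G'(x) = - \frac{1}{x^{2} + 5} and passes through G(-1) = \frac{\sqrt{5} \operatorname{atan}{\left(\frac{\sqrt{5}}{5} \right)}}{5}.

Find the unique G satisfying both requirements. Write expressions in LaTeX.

Check a candidate G(x) by differentiating: d/dx[G] must match the given G'(x).
A general antiderivative is - \frac{\sqrt{5} \operatorname{atan}{\left(\frac{\sqrt{5} x}{5} \right)}}{5} + C.
The condition gives C = \frac{\sqrt{5} \operatorname{atan}{\left(\frac{\sqrt{5}}{5} \right)}}{5} - (\frac{\sqrt{5} \operatorname{atan}{\left(\frac{\sqrt{5}}{5} \right)}}{5}) = 0.
So G(x) = - \frac{\sqrt{5} \operatorname{atan}{\left(\frac{\sqrt{5} x}{5} \right)}}{5}.
Check: d/dx[- \frac{\sqrt{5} \operatorname{atan}{\left(\frac{\sqrt{5} x}{5} \right)}}{5}] = - \frac{1}{x^{2} + 5} = G'(x).

G(x) = - \frac{\sqrt{5} \operatorname{atan}{\left(\frac{\sqrt{5} x}{5} \right)}}{5}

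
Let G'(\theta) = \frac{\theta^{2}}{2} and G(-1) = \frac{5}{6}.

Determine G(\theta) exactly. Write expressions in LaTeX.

G(\theta) = \frac{\theta^{3}}{6} + 1

For G(\theta) to be correct, d/d\theta[G] must agree with the stated G'(\theta) identically.
A general antiderivative is \frac{\theta^{3}}{6} + C.
The condition gives C = \frac{5}{6} - (- \frac{1}{6}) = 1.
So G(\theta) = \frac{\theta^{3}}{6} + 1.
Check: d/d\theta[\frac{\theta^{3}}{6} + 1] = \frac{\theta^{2}}{2} = G'(\theta).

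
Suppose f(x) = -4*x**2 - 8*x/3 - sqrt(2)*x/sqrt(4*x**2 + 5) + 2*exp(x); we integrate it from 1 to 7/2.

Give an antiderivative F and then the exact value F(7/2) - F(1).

Integrate term by term and add the pieces.
F(x) = -4*x**3/3 - 4*x**2/3 - sqrt(2*x**2 + 5/2)/2 + 2*exp(x) is an antiderivative of f.
Check: d/dx[-4*x**3/3 - 4*x**2/3 - sqrt(2*x**2 + 5/2)/2 + 2*exp(x)] = (-12*x**2*sqrt(4*x**2 + 5) - 8*x*sqrt(4*x**2 + 5) - 3*sqrt(2)*x + 6*sqrt(4*x**2 + 5)*exp(x))/(3*sqrt(4*x**2 + 5)), which equals f(x).
F(7/2) = -147/2 - 3*sqrt(3)/2 + 2*exp(7/2); F(1) = -8/3 - 3*sqrt(2)/4 + 2*exp(1).
Integral = F(7/2) - F(1) = -425/6 - 2*exp(1) - 3*sqrt(3)/2 + 3*sqrt(2)/4 + 2*exp(7/2).

Antiderivative: F(x) = -4*x**3/3 - 4*x**2/3 - sqrt(2*x**2 + 5/2)/2 + 2*exp(x); value = -425/6 - 2*exp(1) - 3*sqrt(3)/2 + 3*sqrt(2)/4 + 2*exp(7/2)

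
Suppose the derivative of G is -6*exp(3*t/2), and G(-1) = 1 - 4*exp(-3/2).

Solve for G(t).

Any candidate G(t) must reproduce the stated G'(t) exactly.
A general antiderivative is -4*exp(3*t/2) + C.
The condition gives C = 1 - 4*exp(-3/2) - (-4*exp(-3/2)) = 1.
So G(t) = 1 - 4*exp(3*t/2).
Check: d/dt[1 - 4*exp(3*t/2)] = -6*exp(3*t/2) = G'(t).

G(t) = 1 - 4*exp(3*t/2)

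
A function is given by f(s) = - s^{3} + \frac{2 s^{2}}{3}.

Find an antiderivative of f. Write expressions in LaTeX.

The integrand splits into summands that can be handled one at a time.
Check: d/ds[- \frac{s^{4}}{4} + \frac{2 s^{3}}{9}] = - s^{3} + \frac{2 s^{2}}{3} = f(s).

An antiderivative is F(s) = - \frac{s^{4}}{4} + \frac{2 s^{3}}{9}.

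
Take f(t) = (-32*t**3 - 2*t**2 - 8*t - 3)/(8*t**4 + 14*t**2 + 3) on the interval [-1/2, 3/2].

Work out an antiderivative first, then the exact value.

For F(t) to be correct the identity F'(t) - f(t) = 0 must hold.
F(t) = (-4*log(2*t**2 + 3) - atan(2*t))/2 is an antiderivative of f.
Check: d/dt[(-4*log(2*t**2 + 3) - atan(2*t))/2] = (-32*t**3 - 2*t**2 - 8*t - 3)/(8*t**4 + 14*t**2 + 3) = f(t).
F(3/2) = -2*log(15/2) - atan(3)/2; F(-1/2) = -2*log(7/2) + pi/8.
Integral = F(3/2) - F(-1/2) = -2*log(15/2) - atan(3)/2 - pi/8 + 2*log(7/2).

Antiderivative: F(t) = (-4*log(2*t**2 + 3) - atan(2*t))/2; value = -2*log(15/2) - atan(3)/2 - pi/8 + 2*log(7/2)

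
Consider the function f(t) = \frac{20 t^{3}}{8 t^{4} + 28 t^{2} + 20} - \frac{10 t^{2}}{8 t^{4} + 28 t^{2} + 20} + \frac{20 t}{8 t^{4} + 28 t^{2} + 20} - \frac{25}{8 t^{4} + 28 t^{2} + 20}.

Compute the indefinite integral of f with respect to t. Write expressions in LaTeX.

F(t) = \frac{5 \log{\left(2 t^{2} + 5 \right)}}{4} - \frac{5 \operatorname{atan}{\left(t \right)}}{4} + C

The integrand splits into summands that can be handled one at a time.
Check: d/dt[\frac{5 \log{\left(2 t^{2} + 5 \right)}}{4} - \frac{5 \operatorname{atan}{\left(t \right)}}{4}] = \frac{20 t^{3} - 10 t^{2} + 20 t - 25}{8 t^{4} + 28 t^{2} + 20}, which equals f(t).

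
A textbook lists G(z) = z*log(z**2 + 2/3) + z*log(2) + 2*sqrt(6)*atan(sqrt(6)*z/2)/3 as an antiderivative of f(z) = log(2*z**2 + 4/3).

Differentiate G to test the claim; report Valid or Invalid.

d/dz[G] = log(z**2 + 2/3) + log(2) + 2
d/dz[G] - f(z) = 2 != 0.

Invalid: d/dz[G] - f = 2, which is not 0.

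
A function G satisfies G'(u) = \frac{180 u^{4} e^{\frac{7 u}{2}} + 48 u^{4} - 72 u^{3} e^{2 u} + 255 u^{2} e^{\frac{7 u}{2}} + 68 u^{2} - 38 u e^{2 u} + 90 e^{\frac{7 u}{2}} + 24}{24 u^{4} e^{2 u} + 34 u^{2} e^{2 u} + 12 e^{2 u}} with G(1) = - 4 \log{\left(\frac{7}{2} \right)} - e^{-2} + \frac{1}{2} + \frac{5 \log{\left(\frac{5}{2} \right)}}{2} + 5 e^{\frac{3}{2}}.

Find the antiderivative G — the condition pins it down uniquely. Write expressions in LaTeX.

G(u) = 5 e^{\frac{3 u}{2}} + \frac{5 \log{\left(\frac{3 u^{2}}{2} + 1 \right)}}{2} - 4 \log{\left(2 u^{2} + \frac{3}{2} \right)} + \frac{1}{2} - e^{- 2 u}

A candidate passes only if d/du[G] lands on the given G'(u) exactly.
A general antiderivative is 5 e^{\frac{3 u}{2}} + \frac{5 \log{\left(\frac{3 u^{2}}{2} + 1 \right)}}{2} - 4 \log{\left(2 u^{2} + \frac{3}{2} \right)} - e^{- 2 u} + C.
The condition gives C = - 4 \log{\left(\frac{7}{2} \right)} - e^{-2} + \frac{1}{2} + \frac{5 \log{\left(\frac{5}{2} \right)}}{2} + 5 e^{\frac{3}{2}} - (- 4 \log{\left(\frac{7}{2} \right)} - e^{-2} + \frac{5 \log{\left(\frac{5}{2} \right)}}{2} + 5 e^{\frac{3}{2}}) = \frac{1}{2}.
So G(u) = 5 e^{\frac{3 u}{2}} + \frac{5 \log{\left(\frac{3 u^{2}}{2} + 1 \right)}}{2} - 4 \log{\left(2 u^{2} + \frac{3}{2} \right)} + \frac{1}{2} - e^{- 2 u}.
Check: d/du[5 e^{\frac{3 u}{2}} + \frac{5 \log{\left(\frac{3 u^{2}}{2} + 1 \right)}}{2} - 4 \log{\left(2 u^{2} + \frac{3}{2} \right)} + \frac{1}{2} - e^{- 2 u}] = \frac{180 u^{4} e^{\frac{7 u}{2}} + 48 u^{4} - 72 u^{3} e^{2 u} + 255 u^{2} e^{\frac{7 u}{2}} + 68 u^{2} - 38 u e^{2 u} + 90 e^{\frac{7 u}{2}} + 24}{24 u^{4} e^{2 u} + 34 u^{2} e^{2 u} + 12 e^{2 u}} = G'(u).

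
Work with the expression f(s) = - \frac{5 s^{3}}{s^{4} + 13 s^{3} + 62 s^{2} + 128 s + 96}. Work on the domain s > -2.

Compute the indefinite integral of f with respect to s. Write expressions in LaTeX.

Factor the denominator (\left(s + 2\right) \left(s + 3\right) \left(s + 4\right)^{2}) and decompose: f = \frac{120}{s + 4} + \frac{160}{\left(s + 4\right)^{2}} - \frac{135}{s + 3} + \frac{10}{s + 2}; each piece integrates to a log, atan, or power term.
Check: d/ds[\frac{10 s \log{\left(s + 2 \right)} - 135 s \log{\left(s + 3 \right)} + 120 s \log{\left(s + 4 \right)} + 40 \log{\left(s + 2 \right)} - 540 \log{\left(s + 3 \right)} + 480 \log{\left(s + 4 \right)} - 160}{s + 4}] = - \frac{5 s^{3}}{s^{4} + 13 s^{3} + 62 s^{2} + 128 s + 96} = f(s).

F(s) = \frac{10 s \log{\left(s + 2 \right)} - 135 s \log{\left(s + 3 \right)} + 120 s \log{\left(s + 4 \right)} + 40 \log{\left(s + 2 \right)} - 540 \log{\left(s + 3 \right)} + 480 \log{\left(s + 4 \right)} - 160}{s + 4} + C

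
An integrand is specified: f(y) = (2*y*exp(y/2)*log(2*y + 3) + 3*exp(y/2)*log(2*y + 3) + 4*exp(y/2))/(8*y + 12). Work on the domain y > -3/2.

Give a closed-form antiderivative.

An antiderivative is F(y) = exp(y/2)*log(2*y + 3)/2.

f has the shape u'v + uv' for u = exp(y/2)/2 and v = log(2*y + 3) — it is the derivative of the product u*v.
Check: d/dy[exp(y/2)*log(2*y + 3)/2] = (2*y*exp(y/2)*log(2*y + 3) + 3*exp(y/2)*log(2*y + 3) + 4*exp(y/2))/(8*y + 12) = f(y).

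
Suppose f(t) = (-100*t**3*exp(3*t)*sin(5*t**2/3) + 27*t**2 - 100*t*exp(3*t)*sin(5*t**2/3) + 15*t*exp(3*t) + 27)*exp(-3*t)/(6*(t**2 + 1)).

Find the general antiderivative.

F(t) = (5*exp(3*t)*log(t**2 + 1) + 20*exp(3*t)*cos(5*t**2/3) + 5*exp(3*t)*log(3) - 6)*exp(-3*t)/4 + C

Whatever form F(t) takes, F'(t) = f(t) is non-negotiable.
Check: d/dt[(5*exp(3*t)*log(t**2 + 1) + 20*exp(3*t)*cos(5*t**2/3) + 5*exp(3*t)*log(3) - 6)*exp(-3*t)/4] = (-100*t**3*exp(3*t)*sin(5*t**2/3) + 27*t**2 - 100*t*exp(3*t)*sin(5*t**2/3) + 15*t*exp(3*t) + 27)/(6*t**2*exp(3*t) + 6*exp(3*t)), which equals f(t).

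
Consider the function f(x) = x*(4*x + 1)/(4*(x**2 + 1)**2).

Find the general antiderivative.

F(x) = (4*x**2*atan(x) - 4*x + 4*atan(x) - 1)/(8*(x**2 + 1)) + C

Check any antiderivative F(x) by computing F'(x) and comparing it with f(x).
Check: d/dx[(4*x**2*atan(x) - 4*x + 4*atan(x) - 1)/(8*(x**2 + 1))] = (4*x**2 + x)/(4*x**4 + 8*x**2 + 4), which equals f(x).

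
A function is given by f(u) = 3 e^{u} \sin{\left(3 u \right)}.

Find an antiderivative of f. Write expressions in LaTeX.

An antiderivative is F(u) = \frac{3 e^{u} \sin{\left(3 u \right)}}{10} - \frac{9 e^{u} \cos{\left(3 u \right)}}{10}.

Whatever form F(u) takes, F'(u) = f(u) is non-negotiable.
Check: d/du[\frac{3 e^{u} \sin{\left(3 u \right)}}{10} - \frac{9 e^{u} \cos{\left(3 u \right)}}{10}] = 3 e^{u} \sin{\left(3 u \right)} = f(u).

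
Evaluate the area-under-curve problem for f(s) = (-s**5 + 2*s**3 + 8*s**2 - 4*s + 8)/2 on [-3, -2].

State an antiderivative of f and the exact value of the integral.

Since d/ds undoes antidifferentiation here, F'(s) = f(s) is required of F(s).
F(s) = -s*(s**5 - 3*s**3 - 16*s**2 + 12*s - 48)/12 is an antiderivative of f.
Check: d/ds[-s*(s**5 - 3*s**3 - 16*s**2 + 12*s - 48)/12] = -s**5/2 + s**3 + 4*s**2 - 2*s + 4, which equals f(s).
F(-2) = -24; F(-3) = -195/2.
Integral = F(-2) - F(-3) = 147/2.

Antiderivative: F(s) = -s*(s**5 - 3*s**3 - 16*s**2 + 12*s - 48)/12; value = 147/2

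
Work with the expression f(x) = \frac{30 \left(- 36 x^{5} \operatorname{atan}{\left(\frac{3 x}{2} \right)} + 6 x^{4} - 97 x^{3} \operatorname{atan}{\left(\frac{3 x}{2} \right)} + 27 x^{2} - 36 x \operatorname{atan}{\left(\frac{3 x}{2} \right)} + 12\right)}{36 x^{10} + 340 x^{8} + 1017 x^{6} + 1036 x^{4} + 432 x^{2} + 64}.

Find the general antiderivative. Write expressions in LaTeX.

f has the shape u'v + uv' for u = \frac{5}{\frac{2 x^{4}}{3} + 3 x^{2} + \frac{4}{3}} and v = \operatorname{atan}{\left(\frac{3 x}{2} \right)} — it is the derivative of the product u*v.
Check: d/dx[\frac{15 \operatorname{atan}{\left(\frac{3 x}{2} \right)}}{2 x^{4} + 9 x^{2} + 4}] = \frac{- 1080 x^{5} \operatorname{atan}{\left(\frac{3 x}{2} \right)} + 180 x^{4} - 2910 x^{3} \operatorname{atan}{\left(\frac{3 x}{2} \right)} + 810 x^{2} - 1080 x \operatorname{atan}{\left(\frac{3 x}{2} \right)} + 360}{36 x^{10} + 340 x^{8} + 1017 x^{6} + 1036 x^{4} + 432 x^{2} + 64}, which equals f(x).

F(x) = \frac{15 \operatorname{atan}{\left(\frac{3 x}{2} \right)}}{2 x^{4} + 9 x^{2} + 4} + C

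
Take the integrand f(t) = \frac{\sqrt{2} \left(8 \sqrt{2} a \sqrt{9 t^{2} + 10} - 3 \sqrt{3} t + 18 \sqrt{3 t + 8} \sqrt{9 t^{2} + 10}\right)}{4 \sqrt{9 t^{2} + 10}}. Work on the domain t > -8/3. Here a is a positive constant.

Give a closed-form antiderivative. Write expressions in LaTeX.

A first test for any F(t): its t-derivative must equal f(t) identically.
Check: d/dt[4 a t + 4 \left(\frac{3 t}{2} + 4\right)^{\frac{3}{2}} - \frac{\sqrt{\frac{3 t^{2}}{2} + \frac{5}{3}}}{2}] = \frac{\sqrt{2} \left(8 \sqrt{2} a \sqrt{9 t^{2} + 10} - 3 \sqrt{3} t + 18 \sqrt{3 t + 8} \sqrt{9 t^{2} + 10}\right)}{4 \sqrt{9 t^{2} + 10}} = f(t).

An antiderivative is F(t) = 4 a t + 4 \left(\frac{3 t}{2} + 4\right)^{\frac{3}{2}} - \frac{\sqrt{\frac{3 t^{2}}{2} + \frac{5}{3}}}{2}.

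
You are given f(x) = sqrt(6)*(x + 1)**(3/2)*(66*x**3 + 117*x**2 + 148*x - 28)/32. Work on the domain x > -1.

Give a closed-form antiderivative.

An antiderivative is F(x) = sqrt(6)*(x + 1)**(5/2)*(6*x**3 + 9*x**2 + 16*x - 12)/16.

f has the shape u'v + uv' for u = 2*(3*x/2 + 3/2)**(5/2)/3 and v = x**3/2 + 3*x**2/4 + 4*x/3 - 1 — it is the derivative of the product u*v.
Check: d/dx[sqrt(6)*(x + 1)**(5/2)*(6*x**3 + 9*x**2 + 16*x - 12)/16] = 33*sqrt(6)*x**4*sqrt(x + 1)/16 + 183*sqrt(6)*x**3*sqrt(x + 1)/32 + 265*sqrt(6)*x**2*sqrt(x + 1)/32 + 15*sqrt(6)*x*sqrt(x + 1)/4 - 7*sqrt(6)*sqrt(x + 1)/8, which equals f(x).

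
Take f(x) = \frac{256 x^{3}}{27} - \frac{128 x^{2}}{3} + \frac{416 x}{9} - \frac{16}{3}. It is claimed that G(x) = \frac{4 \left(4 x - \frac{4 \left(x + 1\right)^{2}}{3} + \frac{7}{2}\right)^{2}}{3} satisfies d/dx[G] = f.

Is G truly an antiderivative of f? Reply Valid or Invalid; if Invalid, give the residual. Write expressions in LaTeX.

d/dx[G] = \frac{256 x^{3}}{27} - \frac{128 x^{2}}{9} - \frac{32 x}{3} + \frac{208}{27}
d/dx[G] - f(x) = \frac{256 x^{2}}{9} - \frac{512 x}{9} + \frac{352}{27} != 0.

Invalid: d/dx[G] - f = \frac{256 x^{2}}{9} - \frac{512 x}{9} + \frac{352}{27}, which is not 0.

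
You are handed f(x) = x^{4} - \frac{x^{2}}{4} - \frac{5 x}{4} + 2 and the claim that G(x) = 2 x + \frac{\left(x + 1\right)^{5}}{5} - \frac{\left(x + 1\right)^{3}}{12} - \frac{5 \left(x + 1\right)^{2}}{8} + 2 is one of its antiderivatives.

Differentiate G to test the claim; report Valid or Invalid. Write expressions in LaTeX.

Invalid: d/dx[G] - f = 4 x^{3} + 6 x^{2} + \frac{7 x}{2} - \frac{1}{2}, which is not 0.

d/dx[G] = x^{4} + 4 x^{3} + \frac{23 x^{2}}{4} + \frac{9 x}{4} + \frac{3}{2}
d/dx[G] - f(x) = 4 x^{3} + 6 x^{2} + \frac{7 x}{2} - \frac{1}{2} != 0.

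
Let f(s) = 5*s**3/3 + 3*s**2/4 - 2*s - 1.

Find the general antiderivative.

F(s) = 5*s**4/12 + s**3/4 - s**2 - s + C

The integrand splits into summands that can be handled one at a time.
Check: d/ds[5*s**4/12 + s**3/4 - s**2 - s] = 5*s**3/3 + 3*s**2/4 - 2*s - 1 = f(s).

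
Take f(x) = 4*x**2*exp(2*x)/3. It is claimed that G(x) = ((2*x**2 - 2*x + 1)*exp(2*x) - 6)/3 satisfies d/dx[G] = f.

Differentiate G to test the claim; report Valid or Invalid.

Valid - the claim checks out under differentiation.

d/dx[G] = 4*x**2*exp(2*x)/3
This equals f(x) exactly, so the claim holds.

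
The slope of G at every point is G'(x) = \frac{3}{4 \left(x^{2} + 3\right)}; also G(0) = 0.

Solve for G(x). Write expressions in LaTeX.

G(x) = \frac{\sqrt{3} \operatorname{atan}{\left(\frac{\sqrt{3} x}{3} \right)}}{4}

Whatever form G(x) takes, its d/dx must return the stated G'(x).
A general antiderivative is \frac{\sqrt{3} \operatorname{atan}{\left(\frac{\sqrt{3} x}{3} \right)}}{4} + C.
The condition gives C = 0 - (0) = 0.
So G(x) = \frac{\sqrt{3} \operatorname{atan}{\left(\frac{\sqrt{3} x}{3} \right)}}{4}.
Check: d/dx[\frac{\sqrt{3} \operatorname{atan}{\left(\frac{\sqrt{3} x}{3} \right)}}{4}] = \frac{3}{4 x^{2} + 12}, which equals G'(x).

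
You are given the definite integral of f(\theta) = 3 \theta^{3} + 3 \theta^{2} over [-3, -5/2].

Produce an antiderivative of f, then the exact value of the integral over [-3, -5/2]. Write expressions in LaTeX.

Integrate term by term and add the pieces.
F(\theta) = \frac{9 \theta^{4} + 12 \theta^{3} + 16}{12} is an antiderivative of f.
Check: d/d\theta[\frac{9 \theta^{4} + 12 \theta^{3} + 16}{12}] = 3 \theta^{3} + 3 \theta^{2} = f(\theta).
F(-5/2) = \frac{2881}{192}; F(-3) = \frac{421}{12}.
Integral = F(-5/2) - F(-3) = - \frac{1285}{64}.

Antiderivative: F(\theta) = \frac{9 \theta^{4} + 12 \theta^{3} + 16}{12}; value = - \frac{1285}{64}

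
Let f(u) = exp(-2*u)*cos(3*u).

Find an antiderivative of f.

An antiderivative is F(u) = (3*sin(3*u) - 2*cos(3*u))*exp(-2*u)/13.

Any candidate F(u) must reproduce f(u) exactly when differentiated.
Check: d/du[(3*sin(3*u) - 2*cos(3*u))*exp(-2*u)/13] = exp(-2*u)*cos(3*u) = f(u).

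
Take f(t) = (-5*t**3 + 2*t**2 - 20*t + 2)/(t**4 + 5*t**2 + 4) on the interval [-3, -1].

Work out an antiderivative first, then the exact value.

Antiderivative: F(t) = (-5*log(t**2 + 1) + 2*atan(t/2))/2; value = -5*log(2)/2 - atan(1/2) + atan(3/2) + 5*log(10)/2

Differentiate the proposed F(t) back; it has to land on f(t) exactly.
F(t) = (-5*log(t**2 + 1) + 2*atan(t/2))/2 is an antiderivative of f.
Check: d/dt[(-5*log(t**2 + 1) + 2*atan(t/2))/2] = (-5*t**3 + 2*t**2 - 20*t + 2)/(t**4 + 5*t**2 + 4) = f(t).
F(-1) = -5*log(2)/2 - atan(1/2); F(-3) = -5*log(10)/2 - atan(3/2).
Integral = F(-1) - F(-3) = -5*log(2)/2 - atan(1/2) + atan(3/2) + 5*log(10)/2.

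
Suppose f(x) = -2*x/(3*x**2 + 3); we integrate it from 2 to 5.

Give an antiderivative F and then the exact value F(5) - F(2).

The substitution u = 2*x**2 + 2 works: f is exactly (dF/du)*(du/dx) for that inner function.
F(x) = -log(2*x**2 + 2)/3 is an antiderivative of f.
Check: d/dx[-log(2*x**2 + 2)/3] = -2*x/(3*x**2 + 3) = f(x).
F(5) = -log(52)/3; F(2) = -log(10)/3.
Integral = F(5) - F(2) = -log(52)/3 + log(10)/3.

Antiderivative: F(x) = -log(2*x**2 + 2)/3; value = -log(52)/3 + log(10)/3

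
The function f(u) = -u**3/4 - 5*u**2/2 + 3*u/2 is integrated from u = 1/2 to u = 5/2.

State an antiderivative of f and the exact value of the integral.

Antiderivative: F(u) = u**2*(-3*u**2 - 40*u + 36)/48; value = -521/48

Integrate term by term and add the pieces.
F(u) = u**2*(-3*u**2 - 40*u + 36)/48 is an antiderivative of f.
Check: d/du[u**2*(-3*u**2 - 40*u + 36)/48] = -u**3/4 - 5*u**2/2 + 3*u/2 = f(u).
F(5/2) = -8275/768; F(1/2) = 61/768.
Integral = F(5/2) - F(1/2) = -521/48.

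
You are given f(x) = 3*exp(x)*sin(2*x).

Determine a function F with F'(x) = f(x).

An antiderivative is F(x) = 3*exp(x)*sin(2*x)/5 - 6*exp(x)*cos(2*x)/5.

An antiderivative F(x) passes only if d/dx[F] lands on f(x) exactly.
Check: d/dx[3*exp(x)*sin(2*x)/5 - 6*exp(x)*cos(2*x)/5] = 3*exp(x)*sin(2*x) = f(x).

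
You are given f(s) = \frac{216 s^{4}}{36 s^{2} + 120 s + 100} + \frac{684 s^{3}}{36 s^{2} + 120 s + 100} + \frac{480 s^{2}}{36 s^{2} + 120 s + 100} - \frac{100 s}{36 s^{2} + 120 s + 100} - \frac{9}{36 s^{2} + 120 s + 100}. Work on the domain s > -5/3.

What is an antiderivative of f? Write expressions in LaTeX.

Integrate term by term and add the pieces.
Check: d/ds[\frac{8 s^{3} \left(3 s + 5\right) - 2 s^{2} \left(3 s + 5\right) + 18 s + 33}{4 \left(3 s + 5\right)}] = \frac{216 s^{4} + 684 s^{3} + 480 s^{2} - 100 s - 9}{36 s^{2} + 120 s + 100}, which equals f(s).

An antiderivative is F(s) = \frac{8 s^{3} \left(3 s + 5\right) - 2 s^{2} \left(3 s + 5\right) + 18 s + 33}{4 \left(3 s + 5\right)}.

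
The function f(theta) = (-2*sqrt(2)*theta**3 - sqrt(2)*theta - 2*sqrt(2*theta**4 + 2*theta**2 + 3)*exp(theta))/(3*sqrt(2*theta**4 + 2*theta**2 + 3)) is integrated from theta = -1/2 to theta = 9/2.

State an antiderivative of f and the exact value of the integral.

Antiderivative: F(theta) = sqrt(2)*(-sqrt(2*theta**4 + 2*theta**2 + 3) - 2*sqrt(2)*exp(theta))/6; value = -2*exp(9/2)/3 - 7*sqrt(141)/12 + 2*exp(-1/2)/3 + sqrt(29)/12

A candidate is checked by its d/dtheta: the result must match f(theta).
F(theta) = sqrt(2)*(-sqrt(2*theta**4 + 2*theta**2 + 3) - 2*sqrt(2)*exp(theta))/6 is an antiderivative of f.
Check: d/dtheta[sqrt(2)*(-sqrt(2*theta**4 + 2*theta**2 + 3) - 2*sqrt(2)*exp(theta))/6] = (-2*sqrt(2)*theta**3 - sqrt(2)*theta - 2*sqrt(2*theta**4 + 2*theta**2 + 3)*exp(theta))/(3*sqrt(2*theta**4 + 2*theta**2 + 3)) = f(theta).
F(9/2) = -2*exp(9/2)/3 - 7*sqrt(141)/12; F(-1/2) = -sqrt(29)/12 - 2*exp(-1/2)/3.
Integral = F(9/2) - F(-1/2) = -2*exp(9/2)/3 - 7*sqrt(141)/12 + 2*exp(-1/2)/3 + sqrt(29)/12.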